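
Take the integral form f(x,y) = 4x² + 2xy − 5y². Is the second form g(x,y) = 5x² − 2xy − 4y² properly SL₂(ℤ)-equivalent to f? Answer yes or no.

D₁ = 84, D₂ = 84
river cycle of f (length 6): (-5, 8, 1), (1, 8, -5), (-5, 2, 4), (4, 6, -3), (-3, 6, 4), (4, 2, -5)
river cycle of g (length 6): (-4, 2, 5), (5, 8, -1), (-1, 8, 5), (5, 2, -4), (-4, 6, 3), (3, 6, -4)
cycles differ ⇒ inequivalent

no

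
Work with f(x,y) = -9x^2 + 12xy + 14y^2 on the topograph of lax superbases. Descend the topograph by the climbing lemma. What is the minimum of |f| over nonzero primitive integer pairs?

river: ρ → (14,16,-7)
river: ρ → (-7,12,18)
river: ρ → (18,24,-1)
river: ρ → (-1,24,18)
river: ρ → (18,12,-7)
river: ρ → (-7,16,14)
river: ρ → (14,12,-9)
river: ρ → (-9,24,2)
river: ρ → (2,24,-9)
river: ρ → (-9,12,14)
closes: descent 0, river 10
min |a| on river = 1

1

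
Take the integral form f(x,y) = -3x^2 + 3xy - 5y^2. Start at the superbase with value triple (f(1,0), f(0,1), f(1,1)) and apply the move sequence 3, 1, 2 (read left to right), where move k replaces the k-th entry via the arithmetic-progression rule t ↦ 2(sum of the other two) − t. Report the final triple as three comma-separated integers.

start (-3,-5,-5) = (f(1,0),f(0,1),f(1,1))
replace slot 3: 2·((-3)+(-5)) − (-5) = -11 → (-3,-5,-11)
replace slot 1: 2·((-5)+(-11)) − (-3) = -29 → (-29,-5,-11)
replace slot 2: 2·((-29)+(-11)) − (-5) = -75 → (-29,-75,-11)

-29,-75,-11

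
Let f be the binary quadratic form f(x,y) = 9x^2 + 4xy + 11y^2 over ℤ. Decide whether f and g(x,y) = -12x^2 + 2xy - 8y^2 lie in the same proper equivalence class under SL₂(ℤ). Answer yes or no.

D₁ = -380, D₂ = -380
f: reduced (well bottom): (9,4,11) with a≤c, −a<b≤a
g is negative-definite; reduce −g:
−g: flip: (12,-2,8)→(8,2,12)
−g: reduced (well bottom): (8,2,12) with a≤c, −a<b≤a
flip sign back: reduced form of g is (-8,-2,-12)
reduced forms (9, 4, 11) vs (-8, -2, -12) ⇒ inequivalent

no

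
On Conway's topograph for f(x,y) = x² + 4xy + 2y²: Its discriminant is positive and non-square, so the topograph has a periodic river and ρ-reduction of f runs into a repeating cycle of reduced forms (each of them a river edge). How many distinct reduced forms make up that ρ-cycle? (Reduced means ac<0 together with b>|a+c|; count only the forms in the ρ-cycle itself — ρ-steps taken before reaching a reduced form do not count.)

D = 8, ⌊√D⌋ = 2
descent: ρ → (2,0,-1)
descent: ρ → (-1,2,1)  [lands on river]
river: ρ → (1,2,-1)
ρ-cycle length = 2 (tail of 2 descent steps not counted)

2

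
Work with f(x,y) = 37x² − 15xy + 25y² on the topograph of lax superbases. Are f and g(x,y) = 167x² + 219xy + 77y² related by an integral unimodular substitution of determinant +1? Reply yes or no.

D₁ = -3475, D₂ = -3475
f: flip: (37,-15,25)→(25,15,37)
f: reduced (well bottom): (25,15,37) with a≤c, −a<b≤a
g: translate: b→-115 (≡219 mod 334), so (167,219,77)→(167,-115,25)
g: flip: (167,-115,25)→(25,115,167)
g: translate: b→15 (≡115 mod 50), so (25,115,167)→(25,15,37)
g: reduced (well bottom): (25,15,37) with a≤c, −a<b≤a
reduced forms (25, 15, 37) vs (25, 15, 37) ⇒ equivalent

yes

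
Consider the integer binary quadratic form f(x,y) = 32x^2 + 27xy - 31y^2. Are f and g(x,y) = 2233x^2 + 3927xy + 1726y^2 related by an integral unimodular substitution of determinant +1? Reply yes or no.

D₁ = 4697, D₂ = 4697
river cycle of f (length 24): (-31, 35, 28), (28, 21, -38), (-38, 55, 11), (11, 55, -38), (-38, 21, 28), (28, 35, -31), (-31, 27, 32), (32, 37, -26), (-26, 67, 2), (2, 65, -59), … (14 more)
river cycle of g (length 24): (32, 27, -31), (-31, 35, 28), (28, 21, -38), (-38, 55, 11), (11, 55, -38), (-38, 21, 28), (28, 35, -31), (-31, 27, 32), (32, 37, -26), (-26, 67, 2), … (14 more)
cycles coincide ⇒ equivalent

yes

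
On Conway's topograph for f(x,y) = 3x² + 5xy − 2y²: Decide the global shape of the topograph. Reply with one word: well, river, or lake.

D = b²−4ac = 5² − 4·3·(-2) = 49
D = 7² is a perfect square ⇒ form factors over ℤ ⇒ lakes

lake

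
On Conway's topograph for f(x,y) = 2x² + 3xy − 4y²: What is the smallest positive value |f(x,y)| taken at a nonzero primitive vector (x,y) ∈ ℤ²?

river: ρ → (-4,5,1)
river: ρ → (1,5,-4)
river: ρ → (-4,3,2)
river: ρ → (2,5,-2)
river: ρ → (-2,3,4)
river: ρ → (4,5,-1)
river: ρ → (-1,5,4)
river: ρ → (4,3,-2)
river: ρ → (-2,5,2)
river: ρ → (2,3,-4)
closes: descent 0, river 10
min |a| on river = 1

1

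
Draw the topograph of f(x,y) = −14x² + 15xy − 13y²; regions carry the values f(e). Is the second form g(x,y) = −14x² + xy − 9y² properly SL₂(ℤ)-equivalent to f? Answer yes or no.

D₁ = -503, D₂ = -503
f is negative-definite; reduce −f:
−f: translate: b→13 (≡-15 mod 28), so (14,-15,13)→(14,13,12)
−f: flip: (14,13,12)→(12,-13,14)
−f: translate: b→11 (≡-13 mod 24), so (12,-13,14)→(12,11,13)
−f: reduced (well bottom): (12,11,13) with a≤c, −a<b≤a
flip sign back: reduced form of f is (-12,-11,-13)
g is negative-definite; reduce −g:
−g: flip: (14,-1,9)→(9,1,14)
−g: reduced (well bottom): (9,1,14) with a≤c, −a<b≤a
flip sign back: reduced form of g is (-9,-1,-14)
reduced forms (-12, -11, -13) vs (-9, -1, -14) ⇒ inequivalent

no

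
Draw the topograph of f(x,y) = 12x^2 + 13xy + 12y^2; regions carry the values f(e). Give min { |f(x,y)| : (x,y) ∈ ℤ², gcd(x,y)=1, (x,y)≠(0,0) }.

translate: b→-11 (≡13 mod 24), so (12,13,12)→(12,-11,11)
flip: (12,-11,11)→(11,11,12)
reduced (well bottom): (11,11,12) with a≤c, −a<b≤a
well minimum = a = 11

11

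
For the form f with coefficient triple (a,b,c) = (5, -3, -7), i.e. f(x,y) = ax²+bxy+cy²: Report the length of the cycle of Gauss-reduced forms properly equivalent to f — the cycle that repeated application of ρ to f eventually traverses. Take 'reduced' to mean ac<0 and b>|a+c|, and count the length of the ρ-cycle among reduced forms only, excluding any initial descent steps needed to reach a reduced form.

D = 149, ⌊√D⌋ = 12
descent: ρ → (-7,3,5)  [lands on river]
river: ρ → (5,7,-5)
river: ρ → (-5,3,7)
river: ρ → (7,11,-1)
river: ρ → (-1,11,7)
river: ρ → (7,3,-5)
river: ρ → (-5,7,5)
river: ρ → (5,3,-7)
river: ρ → (-7,11,1)
river: ρ → (1,11,-7)
ρ-cycle length = 10 (tail of 1 descent step not counted)

10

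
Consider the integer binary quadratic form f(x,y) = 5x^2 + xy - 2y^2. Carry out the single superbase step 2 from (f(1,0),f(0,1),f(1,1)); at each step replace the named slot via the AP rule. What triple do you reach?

start (5,-2,4) = (f(1,0),f(0,1),f(1,1))
replace slot 2: 2·(5+4) − (-2) = 20 → (5,20,4)

5,20,4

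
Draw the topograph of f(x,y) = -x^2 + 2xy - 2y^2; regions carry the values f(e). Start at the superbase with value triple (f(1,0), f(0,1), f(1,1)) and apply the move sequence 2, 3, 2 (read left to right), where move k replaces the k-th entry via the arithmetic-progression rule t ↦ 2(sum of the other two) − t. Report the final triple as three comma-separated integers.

start (-1,-2,-1) = (f(1,0),f(0,1),f(1,1))
replace slot 2: 2·((-1)+(-1)) − (-2) = -2 → (-1,-2,-1)
replace slot 3: 2·((-1)+(-2)) − (-1) = -5 → (-1,-2,-5)
replace slot 2: 2·((-1)+(-5)) − (-2) = -10 → (-1,-10,-5)

-1,-10,-5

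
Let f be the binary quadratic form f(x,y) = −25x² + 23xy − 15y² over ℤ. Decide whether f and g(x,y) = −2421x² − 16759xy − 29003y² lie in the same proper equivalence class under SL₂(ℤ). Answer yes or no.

D₁ = -971, D₂ = -971
f is negative-definite; reduce −f:
−f: flip: (25,-23,15)→(15,23,25)
−f: translate: b→-7 (≡23 mod 30), so (15,23,25)→(15,-7,17)
−f: reduced (well bottom): (15,-7,17) with a≤c, −a<b≤a
flip sign back: reduced form of f is (-15,7,-17)
g is negative-definite; reduce −g:
−g: translate: b→2233 (≡16759 mod 4842), so (2421,16759,29003)→(2421,2233,515)
−g: flip: (2421,2233,515)→(515,-2233,2421)
−g: translate: b→-173 (≡-2233 mod 1030), so (515,-2233,2421)→(515,-173,15)
−g: flip: (515,-173,15)→(15,173,515)
−g: translate: b→-7 (≡173 mod 30), so (15,173,515)→(15,-7,17)
−g: reduced (well bottom): (15,-7,17) with a≤c, −a<b≤a
flip sign back: reduced form of g is (-15,7,-17)
reduced forms (-15, 7, -17) vs (-15, 7, -17) ⇒ equivalent

yes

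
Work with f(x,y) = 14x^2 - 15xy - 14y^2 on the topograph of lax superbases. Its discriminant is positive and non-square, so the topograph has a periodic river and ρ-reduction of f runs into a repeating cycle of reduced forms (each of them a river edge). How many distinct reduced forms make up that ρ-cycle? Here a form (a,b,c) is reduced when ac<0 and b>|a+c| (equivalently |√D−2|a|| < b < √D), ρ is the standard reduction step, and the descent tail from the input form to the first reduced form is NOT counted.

D = 1009, ⌊√D⌋ = 31
descent: ρ → (-14,15,14)  [lands on river]
river: ρ → (14,13,-15)
river: ρ → (-15,17,12)
river: ρ → (12,31,-1)
river: ρ → (-1,31,12)
river: ρ → (12,17,-15)
river: ρ → (-15,13,14)
river: ρ → (14,15,-14)
river: ρ → (-14,13,15)
river: ρ → (15,17,-12)
river: ρ → (-12,31,1)
river: ρ → (1,31,-12)
river: ρ → (-12,17,15)
river: ρ → (15,13,-14)
ρ-cycle length = 14 (tail of 1 descent step not counted)

14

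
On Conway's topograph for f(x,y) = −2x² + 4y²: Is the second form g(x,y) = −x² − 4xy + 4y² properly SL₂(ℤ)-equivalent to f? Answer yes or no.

D₁ = 32, D₂ = 32
river cycle of f (length 2): (-2, 4, 2), (2, 4, -2)
river cycle of g (length 2): (4, 4, -1), (-1, 4, 4)
cycles differ ⇒ inequivalent

no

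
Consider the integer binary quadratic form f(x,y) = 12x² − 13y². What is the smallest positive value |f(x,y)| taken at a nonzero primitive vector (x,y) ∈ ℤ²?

descent: ρ → (-13,0,12)
descent: ρ → (12,24,-1)  [lands on river]
river: ρ → (-1,24,12)
closes: descent 2, river 2
min |a| on river = 1

1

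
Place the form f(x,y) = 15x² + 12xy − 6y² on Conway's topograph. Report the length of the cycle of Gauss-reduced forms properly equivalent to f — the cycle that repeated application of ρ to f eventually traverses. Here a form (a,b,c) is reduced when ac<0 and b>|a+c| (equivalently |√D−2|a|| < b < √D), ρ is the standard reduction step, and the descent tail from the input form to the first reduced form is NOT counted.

D = 504, ⌊√D⌋ = 22
river: ρ → (-6,12,15)
river: ρ → (15,18,-3)
river: ρ → (-3,18,15)
river: ρ → (15,12,-6)
ρ-cycle length = 4 (tail of 0 descent steps not counted)

4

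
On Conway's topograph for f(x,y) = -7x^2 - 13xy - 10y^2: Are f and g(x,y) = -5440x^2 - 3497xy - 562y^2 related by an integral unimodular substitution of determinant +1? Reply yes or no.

D₁ = -111, D₂ = -111
f is negative-definite; reduce −f:
−f: translate: b→-1 (≡13 mod 14), so (7,13,10)→(7,-1,4)
−f: flip: (7,-1,4)→(4,1,7)
−f: reduced (well bottom): (4,1,7) with a≤c, −a<b≤a
flip sign back: reduced form of f is (-4,-1,-7)
g is negative-definite; reduce −g:
−g: flip: (5440,3497,562)→(562,-3497,5440)
−g: translate: b→-125 (≡-3497 mod 1124), so (562,-3497,5440)→(562,-125,7)
−g: flip: (562,-125,7)→(7,125,562)
−g: translate: b→-1 (≡125 mod 14), so (7,125,562)→(7,-1,4)
−g: flip: (7,-1,4)→(4,1,7)
−g: reduced (well bottom): (4,1,7) with a≤c, −a<b≤a
flip sign back: reduced form of g is (-4,-1,-7)
reduced forms (-4, -1, -7) vs (-4, -1, -7) ⇒ equivalent

yes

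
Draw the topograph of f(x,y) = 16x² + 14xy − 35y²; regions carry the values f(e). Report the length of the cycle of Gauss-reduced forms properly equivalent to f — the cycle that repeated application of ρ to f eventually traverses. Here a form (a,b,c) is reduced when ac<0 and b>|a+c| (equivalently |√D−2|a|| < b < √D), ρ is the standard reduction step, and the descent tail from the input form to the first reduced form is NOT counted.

D = 2436, ⌊√D⌋ = 49
descent: ρ → (-35,-14,16)
descent: ρ → (16,46,-5)  [lands on river]
river: ρ → (-5,44,25)
river: ρ → (25,6,-24)
river: ρ → (-24,42,7)
river: ρ → (7,42,-24)
river: ρ → (-24,6,25)
river: ρ → (25,44,-5)
river: ρ → (-5,46,16)
river: ρ → (16,18,-33)
river: ρ → (-33,48,1)
river: ρ → (1,48,-33)
river: ρ → (-33,18,16)
ρ-cycle length = 12 (tail of 2 descent steps not counted)

12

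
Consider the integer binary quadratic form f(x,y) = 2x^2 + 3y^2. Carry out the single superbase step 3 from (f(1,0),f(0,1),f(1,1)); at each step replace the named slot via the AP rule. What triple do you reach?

start (2,3,5) = (f(1,0),f(0,1),f(1,1))
replace slot 3: 2·(2+3) − 5 = 5 → (2,3,5)

2,3,5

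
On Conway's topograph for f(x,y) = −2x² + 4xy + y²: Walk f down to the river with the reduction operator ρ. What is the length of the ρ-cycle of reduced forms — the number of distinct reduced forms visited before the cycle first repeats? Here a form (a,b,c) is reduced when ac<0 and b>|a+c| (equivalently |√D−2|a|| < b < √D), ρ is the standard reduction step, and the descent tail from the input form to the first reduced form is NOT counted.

D = 24, ⌊√D⌋ = 4
river: ρ → (1,4,-2)
river: ρ → (-2,4,1)
ρ-cycle length = 2 (tail of 0 descent steps not counted)

2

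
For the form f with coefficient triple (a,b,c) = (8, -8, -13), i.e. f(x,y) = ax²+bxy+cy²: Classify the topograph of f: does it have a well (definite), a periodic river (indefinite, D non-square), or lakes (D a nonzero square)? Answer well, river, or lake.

D = b²−4ac = (-8)² − 4·8·(-13) = 480
D > 0 non-square ⇒ indefinite ⇒ periodic river

river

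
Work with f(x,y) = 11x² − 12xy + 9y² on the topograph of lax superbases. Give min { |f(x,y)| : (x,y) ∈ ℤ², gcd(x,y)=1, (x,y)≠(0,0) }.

translate: b→10 (≡-12 mod 22), so (11,-12,9)→(11,10,8)
flip: (11,10,8)→(8,-10,11)
translate: b→6 (≡-10 mod 16), so (8,-10,11)→(8,6,9)
reduced (well bottom): (8,6,9) with a≤c, −a<b≤a
well minimum = a = 8

8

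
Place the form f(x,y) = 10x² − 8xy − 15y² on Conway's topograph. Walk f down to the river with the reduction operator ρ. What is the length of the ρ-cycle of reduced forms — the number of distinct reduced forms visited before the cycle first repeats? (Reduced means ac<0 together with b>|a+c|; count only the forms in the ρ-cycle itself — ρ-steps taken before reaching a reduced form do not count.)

D = 664, ⌊√D⌋ = 25
descent: ρ → (-15,8,10)  [lands on river]
river: ρ → (10,12,-13)
river: ρ → (-13,14,9)
river: ρ → (9,22,-5)
river: ρ → (-5,18,17)
river: ρ → (17,16,-6)
river: ρ → (-6,20,11)
river: ρ → (11,24,-2)
river: ρ → (-2,24,11)
river: ρ → (11,20,-6)
river: ρ → (-6,16,17)
river: ρ → (17,18,-5)
river: ρ → (-5,22,9)
river: ρ → (9,14,-13)
river: ρ → (-13,12,10)
river: ρ → (10,8,-15)
river: ρ → (-15,22,3)
river: ρ → (3,20,-22)
river: ρ → (-22,24,1)
river: ρ → (1,24,-22)
river: ρ → (-22,20,3)
river: ρ → (3,22,-15)
ρ-cycle length = 22 (tail of 1 descent step not counted)

22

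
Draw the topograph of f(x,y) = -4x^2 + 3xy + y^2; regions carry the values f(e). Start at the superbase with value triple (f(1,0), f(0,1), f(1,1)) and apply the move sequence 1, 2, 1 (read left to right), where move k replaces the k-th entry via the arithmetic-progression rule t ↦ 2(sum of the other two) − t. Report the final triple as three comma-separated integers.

start (-4,1,0) = (f(1,0),f(0,1),f(1,1))
replace slot 1: 2·(1+0) − (-4) = 6 → (6,1,0)
replace slot 2: 2·(6+0) − 1 = 11 → (6,11,0)
replace slot 1: 2·(11+0) − 6 = 16 → (16,11,0)

16,11,0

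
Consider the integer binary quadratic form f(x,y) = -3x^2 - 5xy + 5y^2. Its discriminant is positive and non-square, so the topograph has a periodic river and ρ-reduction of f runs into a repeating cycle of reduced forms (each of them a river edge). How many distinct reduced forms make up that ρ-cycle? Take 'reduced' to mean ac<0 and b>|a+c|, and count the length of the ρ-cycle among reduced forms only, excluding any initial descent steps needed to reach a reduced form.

D = 85, ⌊√D⌋ = 9
descent: ρ → (5,5,-3)  [lands on river]
river: ρ → (-3,7,3)
river: ρ → (3,5,-5)
river: ρ → (-5,5,3)
river: ρ → (3,7,-3)
river: ρ → (-3,5,5)
ρ-cycle length = 6 (tail of 1 descent step not counted)

6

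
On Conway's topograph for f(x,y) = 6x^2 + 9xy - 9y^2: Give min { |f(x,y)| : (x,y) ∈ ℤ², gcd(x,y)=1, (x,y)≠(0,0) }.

river: ρ → (-9,9,6)
river: ρ → (6,15,-3)
river: ρ → (-3,15,6)
river: ρ → (6,9,-9)
closes: descent 0, river 4
min |a| on river = 3

3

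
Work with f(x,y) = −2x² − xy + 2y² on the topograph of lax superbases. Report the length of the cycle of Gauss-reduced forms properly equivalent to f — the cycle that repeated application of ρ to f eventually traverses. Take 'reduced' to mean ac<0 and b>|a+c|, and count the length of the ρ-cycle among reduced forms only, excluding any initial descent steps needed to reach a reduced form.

D = 17, ⌊√D⌋ = 4
descent: ρ → (2,1,-2)  [lands on river]
river: ρ → (-2,3,1)
river: ρ → (1,3,-2)
river: ρ → (-2,1,2)
river: ρ → (2,3,-1)
river: ρ → (-1,3,2)
ρ-cycle length = 6 (tail of 1 descent step not counted)

6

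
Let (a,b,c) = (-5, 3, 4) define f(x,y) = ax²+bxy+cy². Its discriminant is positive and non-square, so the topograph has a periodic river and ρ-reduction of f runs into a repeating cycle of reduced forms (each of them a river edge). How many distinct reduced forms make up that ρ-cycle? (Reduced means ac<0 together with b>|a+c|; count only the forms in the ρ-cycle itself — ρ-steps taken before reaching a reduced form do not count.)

D = 89, ⌊√D⌋ = 9
river: ρ → (4,5,-4)
river: ρ → (-4,3,5)
river: ρ → (5,7,-2)
river: ρ → (-2,9,1)
river: ρ → (1,9,-2)
river: ρ → (-2,7,5)
river: ρ → (5,3,-4)
river: ρ → (-4,5,4)
river: ρ → (4,3,-5)
river: ρ → (-5,7,2)
river: ρ → (2,9,-1)
river: ρ → (-1,9,2)
river: ρ → (2,7,-5)
river: ρ → (-5,3,4)
ρ-cycle length = 14 (tail of 0 descent steps not counted)

14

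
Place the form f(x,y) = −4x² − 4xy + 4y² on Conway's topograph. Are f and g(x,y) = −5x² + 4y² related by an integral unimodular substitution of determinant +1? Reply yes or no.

D₁ = 80, D₂ = 80
river cycle of f (length 2): (4, 4, -4), (-4, 4, 4)
river cycle of g (length 2): (4, 8, -1), (-1, 8, 4)
cycles differ ⇒ inequivalent

no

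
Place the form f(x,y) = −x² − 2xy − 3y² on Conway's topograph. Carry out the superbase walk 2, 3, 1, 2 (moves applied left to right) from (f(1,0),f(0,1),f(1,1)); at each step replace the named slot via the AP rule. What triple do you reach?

start (-1,-3,-6) = (f(1,0),f(0,1),f(1,1))
replace slot 2: 2·((-1)+(-6)) − (-3) = -11 → (-1,-11,-6)
replace slot 3: 2·((-1)+(-11)) − (-6) = -18 → (-1,-11,-18)
replace slot 1: 2·((-11)+(-18)) − (-1) = -57 → (-57,-11,-18)
replace slot 2: 2·((-57)+(-18)) − (-11) = -139 → (-57,-139,-18)

-57,-139,-18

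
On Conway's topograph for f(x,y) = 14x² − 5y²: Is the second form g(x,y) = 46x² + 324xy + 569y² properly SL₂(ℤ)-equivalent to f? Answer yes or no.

D₁ = 280, D₂ = 280
river cycle of f (length 6): (-5, 10, 9), (9, 8, -6), (-6, 16, 1), (1, 16, -6), (-6, 8, 9), (9, 10, -5)
river cycle of g (length 6): (9, 8, -6), (-6, 16, 1), (1, 16, -6), (-6, 8, 9), (9, 10, -5), (-5, 10, 9)
cycles coincide ⇒ equivalent

yes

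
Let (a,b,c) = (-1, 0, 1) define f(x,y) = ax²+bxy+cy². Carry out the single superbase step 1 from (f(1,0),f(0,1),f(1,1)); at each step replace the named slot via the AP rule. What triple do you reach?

start (-1,1,0) = (f(1,0),f(0,1),f(1,1))
replace slot 1: 2·(1+0) − (-1) = 3 → (3,1,0)

3,1,0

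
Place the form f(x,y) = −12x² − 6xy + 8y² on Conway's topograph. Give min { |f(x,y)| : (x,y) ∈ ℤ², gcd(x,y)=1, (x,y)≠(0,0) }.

descent: ρ → (8,6,-12)  [lands on river]
river: ρ → (-12,18,2)
river: ρ → (2,18,-12)
river: ρ → (-12,6,8)
river: ρ → (8,10,-10)
river: ρ → (-10,10,8)
closes: descent 1, river 6
min |a| on river = 2

2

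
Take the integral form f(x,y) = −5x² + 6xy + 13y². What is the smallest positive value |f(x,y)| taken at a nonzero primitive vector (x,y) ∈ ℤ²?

descent: ρ → (13,-6,-5)
descent: ρ → (-5,16,2)  [lands on river]
river: ρ → (2,16,-5)
river: ρ → (-5,14,5)
river: ρ → (5,16,-2)
river: ρ → (-2,16,5)
river: ρ → (5,14,-5)
closes: descent 2, river 6
min |a| on river = 2

2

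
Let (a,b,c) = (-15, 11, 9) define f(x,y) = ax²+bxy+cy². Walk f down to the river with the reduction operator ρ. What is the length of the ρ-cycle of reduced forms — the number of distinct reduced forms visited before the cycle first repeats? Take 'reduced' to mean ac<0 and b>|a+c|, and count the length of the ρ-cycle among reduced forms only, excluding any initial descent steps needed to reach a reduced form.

D = 661, ⌊√D⌋ = 25
river: ρ → (9,25,-1)
river: ρ → (-1,25,9)
river: ρ → (9,11,-15)
river: ρ → (-15,19,5)
river: ρ → (5,21,-11)
river: ρ → (-11,23,3)
river: ρ → (3,25,-3)
river: ρ → (-3,23,11)
river: ρ → (11,21,-5)
river: ρ → (-5,19,15)
river: ρ → (15,11,-9)
river: ρ → (-9,25,1)
river: ρ → (1,25,-9)
river: ρ → (-9,11,15)
river: ρ → (15,19,-5)
river: ρ → (-5,21,11)
river: ρ → (11,23,-3)
river: ρ → (-3,25,3)
river: ρ → (3,23,-11)
river: ρ → (-11,21,5)
river: ρ → (5,19,-15)
river: ρ → (-15,11,9)
ρ-cycle length = 22 (tail of 0 descent steps not counted)

22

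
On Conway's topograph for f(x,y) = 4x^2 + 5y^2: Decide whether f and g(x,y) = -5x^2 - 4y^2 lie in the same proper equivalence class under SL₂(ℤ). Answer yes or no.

D₁ = -80, D₂ = -80
f: reduced (well bottom): (4,0,5) with a≤c, −a<b≤a
g is negative-definite; reduce −g:
−g: flip: (5,0,4)→(4,0,5)
−g: reduced (well bottom): (4,0,5) with a≤c, −a<b≤a
flip sign back: reduced form of g is (-4,0,-5)
reduced forms (4, 0, 5) vs (-4, 0, -5) ⇒ inequivalent

no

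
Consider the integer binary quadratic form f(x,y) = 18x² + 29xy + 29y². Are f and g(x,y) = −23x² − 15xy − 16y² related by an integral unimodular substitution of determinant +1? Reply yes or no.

D₁ = -1247, D₂ = -1247
f: translate: b→-7 (≡29 mod 36), so (18,29,29)→(18,-7,18)
f: flip: (18,-7,18)→(18,7,18)
f: reduced (well bottom): (18,7,18) with a≤c, −a<b≤a
g is negative-definite; reduce −g:
−g: flip: (23,15,16)→(16,-15,23)
−g: reduced (well bottom): (16,-15,23) with a≤c, −a<b≤a
flip sign back: reduced form of g is (-16,15,-23)
reduced forms (18, 7, 18) vs (-16, 15, -23) ⇒ inequivalent

no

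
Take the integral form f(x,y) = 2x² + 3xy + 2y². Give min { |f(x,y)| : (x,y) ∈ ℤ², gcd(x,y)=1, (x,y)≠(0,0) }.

translate: b→-1 (≡3 mod 4), so (2,3,2)→(2,-1,1)
flip: (2,-1,1)→(1,1,2)
reduced (well bottom): (1,1,2) with a≤c, −a<b≤a
well minimum = a = 1

1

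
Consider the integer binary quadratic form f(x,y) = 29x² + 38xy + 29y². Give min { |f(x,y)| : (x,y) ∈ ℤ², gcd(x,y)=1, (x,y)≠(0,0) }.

translate: b→-20 (≡38 mod 58), so (29,38,29)→(29,-20,20)
flip: (29,-20,20)→(20,20,29)
reduced (well bottom): (20,20,29) with a≤c, −a<b≤a
well minimum = a = 20

20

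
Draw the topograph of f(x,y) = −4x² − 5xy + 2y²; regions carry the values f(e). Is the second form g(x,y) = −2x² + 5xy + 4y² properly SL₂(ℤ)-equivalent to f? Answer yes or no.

D₁ = 57, D₂ = 57
river cycle of f (length 6): (2, 5, -4), (-4, 3, 3), (3, 3, -4), (-4, 5, 2), (2, 7, -1), (-1, 7, 2)
river cycle of g (length 6): (4, 3, -3), (-3, 3, 4), (4, 5, -2), (-2, 7, 1), (1, 7, -2), (-2, 5, 4)
cycles differ ⇒ inequivalent

no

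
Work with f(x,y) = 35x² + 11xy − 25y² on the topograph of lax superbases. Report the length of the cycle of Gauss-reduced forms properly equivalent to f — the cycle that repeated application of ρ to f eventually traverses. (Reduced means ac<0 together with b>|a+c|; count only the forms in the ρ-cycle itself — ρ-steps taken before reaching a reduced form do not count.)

D = 3621, ⌊√D⌋ = 60
river: ρ → (-25,39,21)
river: ρ → (21,45,-19)
river: ρ → (-19,31,35)
river: ρ → (35,39,-15)
river: ρ → (-15,51,17)
river: ρ → (17,51,-15)
river: ρ → (-15,39,35)
river: ρ → (35,31,-19)
river: ρ → (-19,45,21)
river: ρ → (21,39,-25)
river: ρ → (-25,11,35)
river: ρ → (35,59,-1)
river: ρ → (-1,59,35)
river: ρ → (35,11,-25)
ρ-cycle length = 14 (tail of 0 descent steps not counted)

14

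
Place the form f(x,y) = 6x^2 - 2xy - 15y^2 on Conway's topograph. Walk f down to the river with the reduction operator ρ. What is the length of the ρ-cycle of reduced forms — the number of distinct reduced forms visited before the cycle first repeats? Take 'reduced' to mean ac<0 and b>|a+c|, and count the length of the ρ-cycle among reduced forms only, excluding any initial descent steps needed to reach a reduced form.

D = 364, ⌊√D⌋ = 19
descent: ρ → (-15,2,6)
descent: ρ → (6,10,-11)  [lands on river]
river: ρ → (-11,12,5)
river: ρ → (5,18,-2)
river: ρ → (-2,18,5)
river: ρ → (5,12,-11)
river: ρ → (-11,10,6)
river: ρ → (6,14,-7)
river: ρ → (-7,14,6)
ρ-cycle length = 8 (tail of 2 descent steps not counted)

8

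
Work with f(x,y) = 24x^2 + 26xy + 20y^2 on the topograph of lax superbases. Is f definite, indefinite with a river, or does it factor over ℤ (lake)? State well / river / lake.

D = b²−4ac = 26² − 4·24·20 = -1244
D < 0 ⇒ definite ⇒ every region one sign ⇒ single well

well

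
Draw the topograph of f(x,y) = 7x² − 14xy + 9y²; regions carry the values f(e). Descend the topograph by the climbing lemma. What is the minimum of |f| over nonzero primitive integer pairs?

translate: b→0 (≡-14 mod 14), so (7,-14,9)→(7,0,2)
flip: (7,0,2)→(2,0,7)
reduced (well bottom): (2,0,7) with a≤c, −a<b≤a
well minimum = a = 2

2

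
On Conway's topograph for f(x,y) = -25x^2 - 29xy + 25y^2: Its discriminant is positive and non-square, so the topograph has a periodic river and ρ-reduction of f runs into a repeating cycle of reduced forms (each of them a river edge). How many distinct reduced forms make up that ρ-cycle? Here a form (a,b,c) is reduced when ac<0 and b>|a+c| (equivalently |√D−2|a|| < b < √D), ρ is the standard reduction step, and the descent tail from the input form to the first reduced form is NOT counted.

D = 3341, ⌊√D⌋ = 57
descent: ρ → (25,29,-25)  [lands on river]
river: ρ → (-25,21,29)
river: ρ → (29,37,-17)
river: ρ → (-17,31,35)
river: ρ → (35,39,-13)
river: ρ → (-13,39,35)
river: ρ → (35,31,-17)
river: ρ → (-17,37,29)
river: ρ → (29,21,-25)
river: ρ → (-25,29,25)
river: ρ → (25,21,-29)
river: ρ → (-29,37,17)
river: ρ → (17,31,-35)
river: ρ → (-35,39,13)
river: ρ → (13,39,-35)
river: ρ → (-35,31,17)
river: ρ → (17,37,-29)
river: ρ → (-29,21,25)
ρ-cycle length = 18 (tail of 1 descent step not counted)

18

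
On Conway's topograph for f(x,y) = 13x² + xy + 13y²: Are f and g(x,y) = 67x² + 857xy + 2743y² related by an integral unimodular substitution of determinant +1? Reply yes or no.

D₁ = -675, D₂ = -675
f: reduced (well bottom): (13,1,13) with a≤c, −a<b≤a
g: translate: b→53 (≡857 mod 134), so (67,857,2743)→(67,53,13)
g: flip: (67,53,13)→(13,-53,67)
g: translate: b→-1 (≡-53 mod 26), so (13,-53,67)→(13,-1,13)
g: flip: (13,-1,13)→(13,1,13)
g: reduced (well bottom): (13,1,13) with a≤c, −a<b≤a
reduced forms (13, 1, 13) vs (13, 1, 13) ⇒ equivalent

yes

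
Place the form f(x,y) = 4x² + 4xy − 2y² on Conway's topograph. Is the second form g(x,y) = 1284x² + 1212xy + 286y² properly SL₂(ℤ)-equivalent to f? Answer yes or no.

D₁ = 48, D₂ = 48
river cycle of f (length 2): (-2, 4, 4), (4, 4, -2)
river cycle of g (length 2): (4, 4, -2), (-2, 4, 4)
cycles coincide ⇒ equivalent

yes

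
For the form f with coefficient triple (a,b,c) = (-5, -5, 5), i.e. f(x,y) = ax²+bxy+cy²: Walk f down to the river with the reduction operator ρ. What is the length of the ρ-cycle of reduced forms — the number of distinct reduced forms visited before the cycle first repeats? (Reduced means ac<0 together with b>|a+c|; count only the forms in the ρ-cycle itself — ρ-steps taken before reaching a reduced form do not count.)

D = 125, ⌊√D⌋ = 11
descent: ρ → (5,5,-5)  [lands on river]
river: ρ → (-5,5,5)
ρ-cycle length = 2 (tail of 1 descent step not counted)

2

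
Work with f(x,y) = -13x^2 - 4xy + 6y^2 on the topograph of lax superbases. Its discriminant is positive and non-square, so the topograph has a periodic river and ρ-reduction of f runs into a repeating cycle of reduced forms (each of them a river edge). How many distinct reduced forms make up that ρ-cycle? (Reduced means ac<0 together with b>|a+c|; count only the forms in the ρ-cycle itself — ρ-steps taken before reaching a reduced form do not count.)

D = 328, ⌊√D⌋ = 18
descent: ρ → (6,16,-3)  [lands on river]
river: ρ → (-3,14,11)
river: ρ → (11,8,-6)
river: ρ → (-6,16,3)
river: ρ → (3,14,-11)
river: ρ → (-11,8,6)
ρ-cycle length = 6 (tail of 1 descent step not counted)

6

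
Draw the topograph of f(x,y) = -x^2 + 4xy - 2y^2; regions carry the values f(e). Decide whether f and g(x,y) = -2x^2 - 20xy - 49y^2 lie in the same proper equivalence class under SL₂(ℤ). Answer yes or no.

D₁ = 8, D₂ = 8
river cycle of f (length 2): (1, 2, -1), (-1, 2, 1)
river cycle of g (length 2): (1, 2, -1), (-1, 2, 1)
cycles coincide ⇒ equivalent

yes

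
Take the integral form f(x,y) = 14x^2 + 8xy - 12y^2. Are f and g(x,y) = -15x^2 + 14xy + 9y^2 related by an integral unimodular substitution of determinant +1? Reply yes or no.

D₁ = 736, D₂ = 736
river cycle of f (length 12): (-12, 16, 10), (10, 24, -4), (-4, 24, 10), (10, 16, -12), (-12, 8, 14), (14, 20, -6), (-6, 16, 20), (20, 24, -2), (-2, 24, 20), (20, 16, -6), … (2 more)
river cycle of g (length 12): (9, 22, -7), (-7, 20, 12), (12, 4, -15), (-15, 26, 1), (1, 26, -15), (-15, 4, 12), (12, 20, -7), (-7, 22, 9), (9, 14, -15), (-15, 16, 8), … (2 more)
cycles differ ⇒ inequivalent

no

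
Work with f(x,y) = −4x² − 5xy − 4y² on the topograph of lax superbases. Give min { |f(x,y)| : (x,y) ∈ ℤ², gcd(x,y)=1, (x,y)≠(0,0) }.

translate: b→-3 (≡5 mod 8), so (4,5,4)→(4,-3,3)
flip: (4,-3,3)→(3,3,4)
reduced (well bottom): (3,3,4) with a≤c, −a<b≤a
well minimum |f| = |-3| = 3 (negative-definite)

3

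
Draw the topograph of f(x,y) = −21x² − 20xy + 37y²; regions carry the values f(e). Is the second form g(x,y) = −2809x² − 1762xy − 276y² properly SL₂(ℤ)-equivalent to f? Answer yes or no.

D₁ = 3508, D₂ = 3508
river cycle of f (length 22): (37, 20, -21), (-21, 22, 36), (36, 50, -7), (-7, 48, 43), (43, 38, -12), (-12, 58, 3), (3, 56, -31), (-31, 6, 28), (28, 50, -9), (-9, 58, 4), … (12 more)
river cycle of g (length 22): (-7, 48, 43), (43, 38, -12), (-12, 58, 3), (3, 56, -31), (-31, 6, 28), (28, 50, -9), (-9, 58, 4), (4, 54, -37), (-37, 20, 21), (21, 22, -36), … (12 more)
cycles coincide ⇒ equivalent

yes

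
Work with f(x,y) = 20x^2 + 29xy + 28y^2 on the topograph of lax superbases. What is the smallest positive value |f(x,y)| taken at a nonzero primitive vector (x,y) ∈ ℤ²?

translate: b→-11 (≡29 mod 40), so (20,29,28)→(20,-11,19)
flip: (20,-11,19)→(19,11,20)
reduced (well bottom): (19,11,20) with a≤c, −a<b≤a
well minimum = a = 19

19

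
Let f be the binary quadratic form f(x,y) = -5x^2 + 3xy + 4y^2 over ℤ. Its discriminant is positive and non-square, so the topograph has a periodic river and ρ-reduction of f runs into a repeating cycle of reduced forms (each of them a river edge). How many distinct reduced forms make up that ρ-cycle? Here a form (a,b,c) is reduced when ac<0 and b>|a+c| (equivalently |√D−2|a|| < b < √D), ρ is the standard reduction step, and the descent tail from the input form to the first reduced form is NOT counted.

D = 89, ⌊√D⌋ = 9
river: ρ → (4,5,-4)
river: ρ → (-4,3,5)
river: ρ → (5,7,-2)
river: ρ → (-2,9,1)
river: ρ → (1,9,-2)
river: ρ → (-2,7,5)
river: ρ → (5,3,-4)
river: ρ → (-4,5,4)
river: ρ → (4,3,-5)
river: ρ → (-5,7,2)
river: ρ → (2,9,-1)
river: ρ → (-1,9,2)
river: ρ → (2,7,-5)
river: ρ → (-5,3,4)
ρ-cycle length = 14 (tail of 0 descent steps not counted)

14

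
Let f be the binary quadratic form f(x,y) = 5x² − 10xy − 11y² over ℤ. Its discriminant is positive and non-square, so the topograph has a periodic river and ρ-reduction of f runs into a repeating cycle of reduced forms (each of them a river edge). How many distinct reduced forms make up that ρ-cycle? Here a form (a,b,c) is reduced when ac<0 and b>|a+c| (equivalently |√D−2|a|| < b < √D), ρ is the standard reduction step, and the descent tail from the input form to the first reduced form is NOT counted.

D = 320, ⌊√D⌋ = 17
descent: ρ → (-11,10,5)  [lands on river]
river: ρ → (5,10,-11)
river: ρ → (-11,12,4)
river: ρ → (4,12,-11)
ρ-cycle length = 4 (tail of 1 descent step not counted)

4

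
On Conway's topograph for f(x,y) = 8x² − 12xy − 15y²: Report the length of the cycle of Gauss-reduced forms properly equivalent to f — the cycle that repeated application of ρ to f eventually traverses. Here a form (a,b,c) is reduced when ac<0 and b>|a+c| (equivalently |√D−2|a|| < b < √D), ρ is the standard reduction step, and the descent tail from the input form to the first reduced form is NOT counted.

D = 624, ⌊√D⌋ = 24
descent: ρ → (-15,12,8)  [lands on river]
river: ρ → (8,20,-7)
river: ρ → (-7,22,5)
river: ρ → (5,18,-15)
ρ-cycle length = 4 (tail of 1 descent step not counted)

4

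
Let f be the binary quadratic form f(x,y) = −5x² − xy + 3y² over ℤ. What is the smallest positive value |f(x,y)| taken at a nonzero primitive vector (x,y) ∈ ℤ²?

descent: ρ → (3,7,-1)  [lands on river]
river: ρ → (-1,7,3)
river: ρ → (3,5,-3)
river: ρ → (-3,7,1)
river: ρ → (1,7,-3)
river: ρ → (-3,5,3)
closes: descent 1, river 6
min |a| on river = 1

1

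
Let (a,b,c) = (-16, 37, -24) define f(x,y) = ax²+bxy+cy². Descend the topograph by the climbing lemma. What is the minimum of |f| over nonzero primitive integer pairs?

translate: b→-5 (≡-37 mod 32), so (16,-37,24)→(16,-5,3)
flip: (16,-5,3)→(3,5,16)
translate: b→-1 (≡5 mod 6), so (3,5,16)→(3,-1,14)
reduced (well bottom): (3,-1,14) with a≤c, −a<b≤a
well minimum |f| = |-3| = 3 (negative-definite)

3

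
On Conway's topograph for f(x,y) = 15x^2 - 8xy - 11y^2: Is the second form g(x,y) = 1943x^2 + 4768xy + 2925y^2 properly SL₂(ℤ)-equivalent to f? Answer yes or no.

D₁ = 724, D₂ = 724
river cycle of f (length 42): (-11, 8, 15), (15, 22, -4), (-4, 26, 3), (3, 22, -20), (-20, 18, 5), (5, 22, -12), (-12, 26, 1), (1, 26, -12), (-12, 22, 5), (5, 18, -20), … (32 more)
river cycle of g (length 42): (15, 22, -4), (-4, 26, 3), (3, 22, -20), (-20, 18, 5), (5, 22, -12), (-12, 26, 1), (1, 26, -12), (-12, 22, 5), (5, 18, -20), (-20, 22, 3), … (32 more)
cycles coincide ⇒ equivalent

yes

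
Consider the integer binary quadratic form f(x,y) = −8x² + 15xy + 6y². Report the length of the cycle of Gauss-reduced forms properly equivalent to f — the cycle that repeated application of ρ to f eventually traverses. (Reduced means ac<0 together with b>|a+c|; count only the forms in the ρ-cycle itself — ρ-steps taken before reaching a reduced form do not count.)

D = 417, ⌊√D⌋ = 20
river: ρ → (6,9,-14)
river: ρ → (-14,19,1)
river: ρ → (1,19,-14)
river: ρ → (-14,9,6)
river: ρ → (6,15,-8)
river: ρ → (-8,17,4)
river: ρ → (4,15,-12)
river: ρ → (-12,9,7)
river: ρ → (7,19,-2)
river: ρ → (-2,17,16)
river: ρ → (16,15,-3)
river: ρ → (-3,15,16)
river: ρ → (16,17,-2)
river: ρ → (-2,19,7)
river: ρ → (7,9,-12)
river: ρ → (-12,15,4)
river: ρ → (4,17,-8)
river: ρ → (-8,15,6)
ρ-cycle length = 18 (tail of 0 descent steps not counted)

18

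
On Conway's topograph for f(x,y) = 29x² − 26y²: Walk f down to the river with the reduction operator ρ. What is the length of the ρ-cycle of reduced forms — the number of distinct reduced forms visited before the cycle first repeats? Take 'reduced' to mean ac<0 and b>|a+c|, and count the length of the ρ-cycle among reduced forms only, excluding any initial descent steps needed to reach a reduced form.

D = 3016, ⌊√D⌋ = 54
descent: ρ → (-26,52,3)  [lands on river]
river: ρ → (3,50,-43)
river: ρ → (-43,36,10)
river: ρ → (10,44,-27)
river: ρ → (-27,10,27)
river: ρ → (27,44,-10)
river: ρ → (-10,36,43)
river: ρ → (43,50,-3)
river: ρ → (-3,52,26)
river: ρ → (26,52,-3)
river: ρ → (-3,50,43)
river: ρ → (43,36,-10)
river: ρ → (-10,44,27)
river: ρ → (27,10,-27)
river: ρ → (-27,44,10)
river: ρ → (10,36,-43)
river: ρ → (-43,50,3)
river: ρ → (3,52,-26)
ρ-cycle length = 18 (tail of 1 descent step not counted)

18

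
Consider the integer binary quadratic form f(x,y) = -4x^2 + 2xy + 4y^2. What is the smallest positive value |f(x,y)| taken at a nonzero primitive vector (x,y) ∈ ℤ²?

river: ρ → (4,6,-2)
river: ρ → (-2,6,4)
river: ρ → (4,2,-4)
river: ρ → (-4,6,2)
river: ρ → (2,6,-4)
river: ρ → (-4,2,4)
closes: descent 0, river 6
min |a| on river = 2

2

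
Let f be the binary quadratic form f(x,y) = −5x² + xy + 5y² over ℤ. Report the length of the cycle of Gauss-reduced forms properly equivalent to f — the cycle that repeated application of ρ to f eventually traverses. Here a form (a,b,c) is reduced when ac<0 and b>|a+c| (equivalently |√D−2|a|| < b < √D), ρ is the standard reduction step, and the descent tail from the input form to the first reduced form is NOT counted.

D = 101, ⌊√D⌋ = 10
river: ρ → (5,9,-1)
river: ρ → (-1,9,5)
river: ρ → (5,1,-5)
river: ρ → (-5,9,1)
river: ρ → (1,9,-5)
river: ρ → (-5,1,5)
ρ-cycle length = 6 (tail of 0 descent steps not counted)

6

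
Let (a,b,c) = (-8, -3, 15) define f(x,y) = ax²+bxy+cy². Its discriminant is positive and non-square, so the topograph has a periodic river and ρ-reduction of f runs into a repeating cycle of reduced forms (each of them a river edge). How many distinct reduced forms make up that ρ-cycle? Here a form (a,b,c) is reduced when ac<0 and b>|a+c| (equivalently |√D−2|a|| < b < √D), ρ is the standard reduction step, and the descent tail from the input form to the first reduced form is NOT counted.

D = 489, ⌊√D⌋ = 22
descent: ρ → (15,3,-8)
descent: ρ → (-8,13,10)  [lands on river]
river: ρ → (10,7,-11)
river: ρ → (-11,15,6)
river: ρ → (6,21,-2)
river: ρ → (-2,19,16)
river: ρ → (16,13,-5)
river: ρ → (-5,17,10)
river: ρ → (10,3,-12)
river: ρ → (-12,21,1)
river: ρ → (1,21,-12)
river: ρ → (-12,3,10)
river: ρ → (10,17,-5)
river: ρ → (-5,13,16)
river: ρ → (16,19,-2)
river: ρ → (-2,21,6)
river: ρ → (6,15,-11)
river: ρ → (-11,7,10)
river: ρ → (10,13,-8)
river: ρ → (-8,19,4)
river: ρ → (4,21,-3)
river: ρ → (-3,21,4)
river: ρ → (4,19,-8)
ρ-cycle length = 22 (tail of 2 descent steps not counted)

22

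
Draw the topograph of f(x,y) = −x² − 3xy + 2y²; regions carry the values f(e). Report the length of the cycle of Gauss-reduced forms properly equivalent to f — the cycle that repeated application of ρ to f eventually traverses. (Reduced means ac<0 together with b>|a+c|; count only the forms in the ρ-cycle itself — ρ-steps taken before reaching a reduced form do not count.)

D = 17, ⌊√D⌋ = 4
descent: ρ → (2,3,-1)  [lands on river]
river: ρ → (-1,3,2)
river: ρ → (2,1,-2)
river: ρ → (-2,3,1)
river: ρ → (1,3,-2)
river: ρ → (-2,1,2)
ρ-cycle length = 6 (tail of 1 descent step not counted)

6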